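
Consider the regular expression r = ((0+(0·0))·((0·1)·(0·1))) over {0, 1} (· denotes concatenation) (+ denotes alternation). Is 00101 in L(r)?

yes

Split as 0·0101: (0+(0·0)) matches 0 and ((0·1)·(0·1)) matches 0101.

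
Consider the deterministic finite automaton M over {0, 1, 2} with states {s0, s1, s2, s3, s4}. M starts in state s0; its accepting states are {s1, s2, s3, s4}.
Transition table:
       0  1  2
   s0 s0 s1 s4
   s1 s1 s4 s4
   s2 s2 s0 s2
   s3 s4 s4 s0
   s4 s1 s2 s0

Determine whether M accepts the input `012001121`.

rejected

s0 --0--> s0
s0 --1--> s1
s1 --2--> s4
s4 --0--> s1
s1 --0--> s1
s1 --1--> s4
s4 --1--> s2
s2 --2--> s2
s2 --1--> s0
End in state s0, which is not an accepting state.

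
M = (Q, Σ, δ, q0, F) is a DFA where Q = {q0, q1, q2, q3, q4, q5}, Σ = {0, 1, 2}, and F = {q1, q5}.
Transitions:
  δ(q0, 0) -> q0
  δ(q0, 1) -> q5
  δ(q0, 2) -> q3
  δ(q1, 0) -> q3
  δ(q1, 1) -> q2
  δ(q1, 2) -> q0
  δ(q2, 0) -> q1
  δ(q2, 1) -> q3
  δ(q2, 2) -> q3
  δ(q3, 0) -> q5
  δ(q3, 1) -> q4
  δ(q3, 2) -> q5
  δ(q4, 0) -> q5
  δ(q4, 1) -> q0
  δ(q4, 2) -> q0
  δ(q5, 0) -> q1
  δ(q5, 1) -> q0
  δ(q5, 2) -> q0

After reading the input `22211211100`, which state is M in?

q3

q0 --2--> q3
q3 --2--> q5
q5 --2--> q0
q0 --1--> q5
q5 --1--> q0
q0 --2--> q3
q3 --1--> q4
q4 --1--> q0
q0 --1--> q5
q5 --0--> q1
q1 --0--> q3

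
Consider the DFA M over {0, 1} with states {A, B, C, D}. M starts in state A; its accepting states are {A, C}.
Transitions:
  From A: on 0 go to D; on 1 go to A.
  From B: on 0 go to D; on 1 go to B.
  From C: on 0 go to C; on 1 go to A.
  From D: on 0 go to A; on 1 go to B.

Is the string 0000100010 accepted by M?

rejected

A --0--> D
D --0--> A
A --0--> D
D --0--> A
A --1--> A
A --0--> D
D --0--> A
A --0--> D
D --1--> B
B --0--> D
End in state D, which is not an accepting state.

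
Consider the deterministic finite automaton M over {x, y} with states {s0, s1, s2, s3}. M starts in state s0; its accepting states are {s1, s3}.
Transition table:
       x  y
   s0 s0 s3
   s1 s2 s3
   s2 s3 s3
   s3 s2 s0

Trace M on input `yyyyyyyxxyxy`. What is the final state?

s0 --y--> s3
s3 --y--> s0
s0 --y--> s3
s3 --y--> s0
s0 --y--> s3
s3 --y--> s0
s0 --y--> s3
s3 --x--> s2
s2 --x--> s3
s3 --y--> s0
s0 --x--> s0
s0 --y--> s3

s3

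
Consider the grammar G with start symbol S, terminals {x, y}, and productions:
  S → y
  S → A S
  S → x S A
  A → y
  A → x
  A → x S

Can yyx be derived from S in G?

no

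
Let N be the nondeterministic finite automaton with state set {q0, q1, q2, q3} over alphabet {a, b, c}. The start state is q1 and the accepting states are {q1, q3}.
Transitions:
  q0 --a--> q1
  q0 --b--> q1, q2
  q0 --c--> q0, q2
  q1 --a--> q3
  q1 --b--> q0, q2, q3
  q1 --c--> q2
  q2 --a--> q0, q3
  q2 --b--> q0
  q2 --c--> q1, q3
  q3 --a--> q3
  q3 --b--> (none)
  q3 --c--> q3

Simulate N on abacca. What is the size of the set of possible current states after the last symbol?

Start: {q1}
read a: {q3}
read b: {}
The reachable set is empty and stays empty for the remaining 4 symbols.
Final reachable set {} has 0 states.

0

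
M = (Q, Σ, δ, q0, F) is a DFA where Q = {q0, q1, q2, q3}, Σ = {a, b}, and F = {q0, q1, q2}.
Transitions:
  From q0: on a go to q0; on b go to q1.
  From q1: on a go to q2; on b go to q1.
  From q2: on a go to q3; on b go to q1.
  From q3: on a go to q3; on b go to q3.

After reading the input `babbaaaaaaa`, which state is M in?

q0 --b--> q1
q1 --a--> q2
q2 --b--> q1
q1 --b--> q1
q1 --a--> q2
q2 --a--> q3
q3 --a--> q3
q3 --a--> q3
q3 --a--> q3
q3 --a--> q3
q3 --a--> q3

q3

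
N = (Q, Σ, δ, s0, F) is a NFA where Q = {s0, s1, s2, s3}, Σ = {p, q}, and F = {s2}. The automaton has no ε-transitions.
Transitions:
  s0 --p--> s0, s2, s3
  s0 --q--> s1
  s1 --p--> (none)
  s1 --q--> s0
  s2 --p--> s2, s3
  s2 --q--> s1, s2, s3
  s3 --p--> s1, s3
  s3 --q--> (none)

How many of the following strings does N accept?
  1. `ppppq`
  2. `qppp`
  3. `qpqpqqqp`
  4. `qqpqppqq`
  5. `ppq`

3

`ppppq`: accepted
`qppp`: rejected
`qpqpqqqp`: rejected
`qqpqppqq`: accepted
`ppq`: accepted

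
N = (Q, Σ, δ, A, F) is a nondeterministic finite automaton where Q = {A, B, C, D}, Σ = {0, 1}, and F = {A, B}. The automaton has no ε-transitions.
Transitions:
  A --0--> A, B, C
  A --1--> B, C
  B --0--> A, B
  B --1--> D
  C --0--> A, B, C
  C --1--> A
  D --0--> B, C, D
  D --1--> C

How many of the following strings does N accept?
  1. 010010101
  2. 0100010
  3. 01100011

3

010010101: accepted
0100010: accepted
01100011: accepted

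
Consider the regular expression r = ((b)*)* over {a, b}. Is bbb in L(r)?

yes

Split into 3 pieces b · b · b; each matches (b)*.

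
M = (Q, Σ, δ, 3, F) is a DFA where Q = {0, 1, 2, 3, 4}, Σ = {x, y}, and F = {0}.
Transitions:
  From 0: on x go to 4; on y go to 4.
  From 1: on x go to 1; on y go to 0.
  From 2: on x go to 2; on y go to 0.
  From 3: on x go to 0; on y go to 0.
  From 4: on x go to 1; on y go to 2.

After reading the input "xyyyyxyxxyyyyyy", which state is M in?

3 --x--> 0
0 --y--> 4
4 --y--> 2
2 --y--> 0
0 --y--> 4
4 --x--> 1
1 --y--> 0
0 --x--> 4
4 --x--> 1
1 --y--> 0
0 --y--> 4
4 --y--> 2
2 --y--> 0
0 --y--> 4
4 --y--> 2

2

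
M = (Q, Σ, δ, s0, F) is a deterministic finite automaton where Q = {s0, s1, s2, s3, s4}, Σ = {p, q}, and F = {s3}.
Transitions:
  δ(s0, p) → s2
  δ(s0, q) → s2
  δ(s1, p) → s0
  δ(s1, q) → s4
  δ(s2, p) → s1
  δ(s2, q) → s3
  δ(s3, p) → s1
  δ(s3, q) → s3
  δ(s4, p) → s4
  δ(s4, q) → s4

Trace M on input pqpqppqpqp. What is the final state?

s4

s0 --p--> s2
s2 --q--> s3
s3 --p--> s1
s1 --q--> s4
s4 --p--> s4
s4 --p--> s4
s4 --q--> s4
s4 --p--> s4
s4 --q--> s4
s4 --p--> s4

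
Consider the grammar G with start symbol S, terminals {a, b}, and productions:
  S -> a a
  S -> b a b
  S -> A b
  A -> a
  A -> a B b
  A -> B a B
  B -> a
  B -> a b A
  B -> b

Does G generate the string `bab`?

yes

S ⇒ bab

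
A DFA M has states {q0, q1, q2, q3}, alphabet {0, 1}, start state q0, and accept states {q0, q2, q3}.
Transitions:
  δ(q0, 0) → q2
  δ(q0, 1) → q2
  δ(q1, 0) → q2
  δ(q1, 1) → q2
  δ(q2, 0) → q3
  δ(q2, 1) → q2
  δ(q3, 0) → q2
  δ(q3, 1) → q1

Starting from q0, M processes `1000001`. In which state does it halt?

q0 --1--> q2
q2 --0--> q3
q3 --0--> q2
q2 --0--> q3
q3 --0--> q2
q2 --0--> q3
q3 --1--> q1

q1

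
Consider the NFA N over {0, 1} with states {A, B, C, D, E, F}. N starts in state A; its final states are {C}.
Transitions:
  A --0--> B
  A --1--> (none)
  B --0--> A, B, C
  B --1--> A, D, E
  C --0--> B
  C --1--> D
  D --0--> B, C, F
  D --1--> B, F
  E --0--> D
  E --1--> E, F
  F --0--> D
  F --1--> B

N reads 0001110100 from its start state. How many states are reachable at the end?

5

Start: {A}
read 0: {B}
read 0: {A, B, C}
read 0: {A, B, C}
read 1: {A, D, E}
read 1: {B, E, F}
read 1: {A, B, D, E, F}
read 0: {A, B, C, D, F}
read 1: {A, B, D, E, F}
read 0: {A, B, C, D, F}
read 0: {A, B, C, D, F}
Final reachable set {A, B, C, D, F} has 5 states.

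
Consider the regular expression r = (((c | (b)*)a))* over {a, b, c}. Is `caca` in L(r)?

Split into 2 pieces ca · ca; each matches ((c|(b)*)a).

yes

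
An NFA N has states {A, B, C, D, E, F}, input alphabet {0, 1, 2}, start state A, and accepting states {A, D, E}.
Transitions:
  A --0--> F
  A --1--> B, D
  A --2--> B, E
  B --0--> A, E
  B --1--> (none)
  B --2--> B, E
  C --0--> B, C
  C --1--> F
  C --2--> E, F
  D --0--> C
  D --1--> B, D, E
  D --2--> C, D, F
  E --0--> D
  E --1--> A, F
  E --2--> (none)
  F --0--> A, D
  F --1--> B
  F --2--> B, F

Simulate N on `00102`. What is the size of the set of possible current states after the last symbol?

5

Start: {A}
read 0: {F}
read 0: {A, D}
read 1: {B, D, E}
read 0: {A, C, D, E}
read 2: {B, C, D, E, F}
Final reachable set {B, C, D, E, F} has 5 states.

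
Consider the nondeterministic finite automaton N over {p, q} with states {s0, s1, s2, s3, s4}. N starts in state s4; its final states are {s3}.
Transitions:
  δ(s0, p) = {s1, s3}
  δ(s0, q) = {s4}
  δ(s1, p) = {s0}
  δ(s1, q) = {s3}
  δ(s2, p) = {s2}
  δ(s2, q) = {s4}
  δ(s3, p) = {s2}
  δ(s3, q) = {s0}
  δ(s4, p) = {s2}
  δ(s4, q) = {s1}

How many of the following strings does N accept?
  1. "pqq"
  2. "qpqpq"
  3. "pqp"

"pqq": rejected
"qpqpq": rejected
"pqp": rejected

0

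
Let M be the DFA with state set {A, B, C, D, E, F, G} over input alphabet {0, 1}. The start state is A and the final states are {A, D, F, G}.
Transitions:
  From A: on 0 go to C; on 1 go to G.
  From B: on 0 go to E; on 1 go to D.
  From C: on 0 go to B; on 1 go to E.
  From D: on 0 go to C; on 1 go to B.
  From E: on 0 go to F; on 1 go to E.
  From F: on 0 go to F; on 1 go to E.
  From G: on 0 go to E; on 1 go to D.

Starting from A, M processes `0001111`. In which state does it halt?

E

A --0--> C
C --0--> B
B --0--> E
E --1--> E
E --1--> E
E --1--> E
E --1--> E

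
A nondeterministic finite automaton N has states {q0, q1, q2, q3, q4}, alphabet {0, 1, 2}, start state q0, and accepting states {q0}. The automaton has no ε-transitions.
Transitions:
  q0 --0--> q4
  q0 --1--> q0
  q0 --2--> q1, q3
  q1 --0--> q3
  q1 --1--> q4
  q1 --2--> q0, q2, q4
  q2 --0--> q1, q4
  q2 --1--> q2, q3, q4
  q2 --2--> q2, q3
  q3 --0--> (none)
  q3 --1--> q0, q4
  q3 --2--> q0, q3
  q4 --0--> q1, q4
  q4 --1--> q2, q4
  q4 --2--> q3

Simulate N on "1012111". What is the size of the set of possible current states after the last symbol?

Start: {q0}
read 1: {q0}
read 0: {q4}
read 1: {q2, q4}
read 2: {q2, q3}
read 1: {q0, q2, q3, q4}
read 1: {q0, q2, q3, q4}
read 1: {q0, q2, q3, q4}
Final reachable set {q0, q2, q3, q4} has 4 states.

4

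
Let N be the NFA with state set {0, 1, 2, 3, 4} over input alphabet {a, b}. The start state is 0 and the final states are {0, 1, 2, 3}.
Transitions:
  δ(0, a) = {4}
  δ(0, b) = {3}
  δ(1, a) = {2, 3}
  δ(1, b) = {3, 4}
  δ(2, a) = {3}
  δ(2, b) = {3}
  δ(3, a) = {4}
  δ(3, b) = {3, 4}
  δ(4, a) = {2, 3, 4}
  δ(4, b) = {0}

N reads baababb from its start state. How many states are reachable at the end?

Start: {0}
read b: {3}
read a: {4}
read a: {2, 3, 4}
read b: {0, 3, 4}
read a: {2, 3, 4}
read b: {0, 3, 4}
read b: {0, 3, 4}
Final reachable set {0, 3, 4} has 3 states.

3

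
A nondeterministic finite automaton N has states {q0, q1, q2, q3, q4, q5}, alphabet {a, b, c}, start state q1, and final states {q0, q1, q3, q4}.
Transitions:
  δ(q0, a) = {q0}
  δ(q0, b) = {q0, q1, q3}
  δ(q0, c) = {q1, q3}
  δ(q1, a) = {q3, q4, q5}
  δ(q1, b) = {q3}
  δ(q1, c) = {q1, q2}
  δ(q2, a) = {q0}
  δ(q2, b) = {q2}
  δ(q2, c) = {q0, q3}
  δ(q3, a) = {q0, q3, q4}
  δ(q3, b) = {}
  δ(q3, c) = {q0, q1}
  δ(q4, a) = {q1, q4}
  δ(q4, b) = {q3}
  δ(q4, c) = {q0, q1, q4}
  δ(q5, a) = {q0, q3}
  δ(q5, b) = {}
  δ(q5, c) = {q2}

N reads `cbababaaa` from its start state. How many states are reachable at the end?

Start: {q1}
read c: {q1, q2}
read b: {q2, q3}
read a: {q0, q3, q4}
read b: {q0, q1, q3}
read a: {q0, q3, q4, q5}
read b: {q0, q1, q3}
read a: {q0, q3, q4, q5}
read a: {q0, q1, q3, q4}
read a: {q0, q1, q3, q4, q5}
Final reachable set {q0, q1, q3, q4, q5} has 5 states.

5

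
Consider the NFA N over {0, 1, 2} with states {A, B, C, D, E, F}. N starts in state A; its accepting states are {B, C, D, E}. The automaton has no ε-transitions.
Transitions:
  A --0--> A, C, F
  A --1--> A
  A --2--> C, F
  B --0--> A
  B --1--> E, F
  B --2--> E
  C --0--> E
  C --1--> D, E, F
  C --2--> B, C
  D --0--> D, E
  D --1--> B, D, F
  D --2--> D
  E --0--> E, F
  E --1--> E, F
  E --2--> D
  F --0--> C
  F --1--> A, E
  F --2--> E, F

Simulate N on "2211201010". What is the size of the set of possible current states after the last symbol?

Start: {A}
read 2: {C, F}
read 2: {B, C, E, F}
read 1: {A, D, E, F}
read 1: {A, B, D, E, F}
read 2: {C, D, E, F}
read 0: {C, D, E, F}
read 1: {A, B, D, E, F}
read 0: {A, C, D, E, F}
read 1: {A, B, D, E, F}
read 0: {A, C, D, E, F}
Final reachable set {A, C, D, E, F} has 5 states.

5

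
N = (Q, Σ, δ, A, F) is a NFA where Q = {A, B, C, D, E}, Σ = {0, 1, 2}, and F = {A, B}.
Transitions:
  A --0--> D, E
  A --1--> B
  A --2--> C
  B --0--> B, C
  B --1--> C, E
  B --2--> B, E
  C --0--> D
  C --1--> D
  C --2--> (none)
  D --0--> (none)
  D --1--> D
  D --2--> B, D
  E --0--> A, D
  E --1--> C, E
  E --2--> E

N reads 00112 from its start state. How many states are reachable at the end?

Start: {A}
read 0: {D, E}
read 0: {A, D}
read 1: {B, D}
read 1: {C, D, E}
read 2: {B, D, E}
Final reachable set {B, D, E} has 3 states.

3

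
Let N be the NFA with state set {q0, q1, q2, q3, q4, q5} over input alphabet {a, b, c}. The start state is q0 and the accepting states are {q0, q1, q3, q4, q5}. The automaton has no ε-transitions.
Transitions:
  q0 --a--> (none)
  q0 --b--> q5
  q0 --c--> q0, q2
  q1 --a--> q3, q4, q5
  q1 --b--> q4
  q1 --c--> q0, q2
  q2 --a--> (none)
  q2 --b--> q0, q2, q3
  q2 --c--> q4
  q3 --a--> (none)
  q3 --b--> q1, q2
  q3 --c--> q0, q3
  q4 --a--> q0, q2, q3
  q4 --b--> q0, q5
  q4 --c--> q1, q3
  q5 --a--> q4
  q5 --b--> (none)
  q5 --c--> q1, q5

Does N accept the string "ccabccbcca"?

accepted

Start: {q0}
read c: {q0, q2}
read c: {q0, q2, q4}
read a: {q0, q2, q3}
read b: {q0, q1, q2, q3, q5}
read c: {q0, q1, q2, q3, q4, q5}
read c: {q0, q1, q2, q3, q4, q5}
read b: {q0, q1, q2, q3, q4, q5}
read c: {q0, q1, q2, q3, q4, q5}
read c: {q0, q1, q2, q3, q4, q5}
read a: {q0, q2, q3, q4, q5}
Reachable ∩ accepting = {q0, q3, q4, q5} — nonempty.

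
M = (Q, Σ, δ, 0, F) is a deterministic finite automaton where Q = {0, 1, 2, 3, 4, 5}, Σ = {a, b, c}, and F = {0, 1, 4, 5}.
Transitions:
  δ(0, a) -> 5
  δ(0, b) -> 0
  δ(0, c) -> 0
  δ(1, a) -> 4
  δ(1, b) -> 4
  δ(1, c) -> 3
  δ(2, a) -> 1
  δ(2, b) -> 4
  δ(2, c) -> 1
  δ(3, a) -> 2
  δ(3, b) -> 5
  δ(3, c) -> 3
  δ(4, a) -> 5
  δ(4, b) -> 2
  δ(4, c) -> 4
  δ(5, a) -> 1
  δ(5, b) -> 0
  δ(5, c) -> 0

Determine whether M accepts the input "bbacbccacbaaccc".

rejected

0 --b--> 0
0 --b--> 0
0 --a--> 5
5 --c--> 0
0 --b--> 0
0 --c--> 0
0 --c--> 0
0 --a--> 5
5 --c--> 0
0 --b--> 0
0 --a--> 5
5 --a--> 1
1 --c--> 3
3 --c--> 3
3 --c--> 3
End in state 3, which is not an accepting state.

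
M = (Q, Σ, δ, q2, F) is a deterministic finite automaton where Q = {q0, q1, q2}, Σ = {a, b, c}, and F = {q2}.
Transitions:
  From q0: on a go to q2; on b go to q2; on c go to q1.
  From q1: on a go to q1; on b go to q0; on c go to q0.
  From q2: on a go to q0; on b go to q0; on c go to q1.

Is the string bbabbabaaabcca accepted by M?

q2 --b--> q0
q0 --b--> q2
q2 --a--> q0
q0 --b--> q2
q2 --b--> q0
q0 --a--> q2
q2 --b--> q0
q0 --a--> q2
q2 --a--> q0
q0 --a--> q2
q2 --b--> q0
q0 --c--> q1
q1 --c--> q0
q0 --a--> q2
End in state q2, which is an accepting state.

accepted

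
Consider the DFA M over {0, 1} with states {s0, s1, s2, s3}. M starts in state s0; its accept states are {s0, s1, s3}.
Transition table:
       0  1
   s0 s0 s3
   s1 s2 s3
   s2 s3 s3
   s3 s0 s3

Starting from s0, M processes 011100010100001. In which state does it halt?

s0 --0--> s0
s0 --1--> s3
s3 --1--> s3
s3 --1--> s3
s3 --0--> s0
s0 --0--> s0
s0 --0--> s0
s0 --1--> s3
s3 --0--> s0
s0 --1--> s3
s3 --0--> s0
s0 --0--> s0
s0 --0--> s0
s0 --0--> s0
s0 --1--> s3

s3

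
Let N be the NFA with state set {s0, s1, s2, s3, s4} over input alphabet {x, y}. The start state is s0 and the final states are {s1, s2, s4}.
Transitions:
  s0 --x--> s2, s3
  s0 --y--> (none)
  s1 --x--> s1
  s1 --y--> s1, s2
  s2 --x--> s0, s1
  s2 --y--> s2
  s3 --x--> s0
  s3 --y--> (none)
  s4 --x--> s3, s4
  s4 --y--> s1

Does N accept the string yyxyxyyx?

Start: {s0}
read y: {}
The reachable set is empty and stays empty for the remaining 7 symbols.
Reachable ∩ accepting = {} — empty.

rejected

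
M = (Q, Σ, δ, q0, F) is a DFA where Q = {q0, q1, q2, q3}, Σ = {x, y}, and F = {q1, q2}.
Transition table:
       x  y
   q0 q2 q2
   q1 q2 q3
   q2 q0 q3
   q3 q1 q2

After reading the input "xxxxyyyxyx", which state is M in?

q0 --x--> q2
q2 --x--> q0
q0 --x--> q2
q2 --x--> q0
q0 --y--> q2
q2 --y--> q3
q3 --y--> q2
q2 --x--> q0
q0 --y--> q2
q2 --x--> q0

q0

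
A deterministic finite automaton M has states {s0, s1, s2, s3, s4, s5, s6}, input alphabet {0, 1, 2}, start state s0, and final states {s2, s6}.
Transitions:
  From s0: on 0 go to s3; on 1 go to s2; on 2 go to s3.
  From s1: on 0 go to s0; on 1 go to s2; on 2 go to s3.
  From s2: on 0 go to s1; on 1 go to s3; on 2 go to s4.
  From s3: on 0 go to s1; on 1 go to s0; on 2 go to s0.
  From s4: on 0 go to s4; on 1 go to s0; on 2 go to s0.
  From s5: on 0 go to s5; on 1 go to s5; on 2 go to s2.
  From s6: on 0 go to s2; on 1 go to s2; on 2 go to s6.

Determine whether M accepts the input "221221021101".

s0 --2--> s3
s3 --2--> s0
s0 --1--> s2
s2 --2--> s4
s4 --2--> s0
s0 --1--> s2
s2 --0--> s1
s1 --2--> s3
s3 --1--> s0
s0 --1--> s2
s2 --0--> s1
s1 --1--> s2
End in state s2, which is an accepting state.

accepted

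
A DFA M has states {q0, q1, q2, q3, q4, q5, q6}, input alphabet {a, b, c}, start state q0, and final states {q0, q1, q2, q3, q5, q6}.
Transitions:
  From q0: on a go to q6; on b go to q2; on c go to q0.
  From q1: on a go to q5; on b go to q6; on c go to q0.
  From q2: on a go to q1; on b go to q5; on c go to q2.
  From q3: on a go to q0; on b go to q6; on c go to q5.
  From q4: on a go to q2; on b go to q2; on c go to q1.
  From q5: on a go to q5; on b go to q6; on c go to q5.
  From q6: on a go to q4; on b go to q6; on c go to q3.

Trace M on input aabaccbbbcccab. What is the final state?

q0 --a--> q6
q6 --a--> q4
q4 --b--> q2
q2 --a--> q1
q1 --c--> q0
q0 --c--> q0
q0 --b--> q2
q2 --b--> q5
q5 --b--> q6
q6 --c--> q3
q3 --c--> q5
q5 --c--> q5
q5 --a--> q5
q5 --b--> q6

q6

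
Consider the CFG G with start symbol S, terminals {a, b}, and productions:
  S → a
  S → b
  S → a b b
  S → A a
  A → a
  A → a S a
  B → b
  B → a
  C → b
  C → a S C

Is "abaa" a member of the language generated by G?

yes

S ⇒ Aa ⇒ aSaa ⇒ abaa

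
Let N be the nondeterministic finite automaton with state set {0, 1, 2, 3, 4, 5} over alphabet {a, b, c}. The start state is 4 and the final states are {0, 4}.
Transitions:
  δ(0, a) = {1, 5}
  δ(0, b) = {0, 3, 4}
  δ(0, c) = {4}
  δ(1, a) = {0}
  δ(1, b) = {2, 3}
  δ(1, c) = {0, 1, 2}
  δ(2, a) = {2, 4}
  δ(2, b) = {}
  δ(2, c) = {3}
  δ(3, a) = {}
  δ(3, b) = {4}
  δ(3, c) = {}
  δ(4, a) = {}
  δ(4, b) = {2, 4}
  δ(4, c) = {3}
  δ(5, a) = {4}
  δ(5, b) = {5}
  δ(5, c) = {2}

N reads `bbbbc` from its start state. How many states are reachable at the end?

1

Start: {4}
read b: {2, 4}
read b: {2, 4}
read b: {2, 4}
read b: {2, 4}
read c: {3}
Final reachable set {3} has 1 state.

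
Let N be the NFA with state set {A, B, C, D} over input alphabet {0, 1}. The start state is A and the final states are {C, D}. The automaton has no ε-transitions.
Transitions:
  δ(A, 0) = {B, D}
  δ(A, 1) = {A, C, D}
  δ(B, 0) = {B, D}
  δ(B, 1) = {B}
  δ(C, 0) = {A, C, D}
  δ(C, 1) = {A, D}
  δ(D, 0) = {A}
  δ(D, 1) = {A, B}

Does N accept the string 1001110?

Start: {A}
read 1: {A, C, D}
read 0: {A, B, C, D}
read 0: {A, B, C, D}
read 1: {A, B, C, D}
read 1: {A, B, C, D}
read 1: {A, B, C, D}
read 0: {A, B, C, D}
Reachable ∩ accepting = {C, D} — nonempty.

accepted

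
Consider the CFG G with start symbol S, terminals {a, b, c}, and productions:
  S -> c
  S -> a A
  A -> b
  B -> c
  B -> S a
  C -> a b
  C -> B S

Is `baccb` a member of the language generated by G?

no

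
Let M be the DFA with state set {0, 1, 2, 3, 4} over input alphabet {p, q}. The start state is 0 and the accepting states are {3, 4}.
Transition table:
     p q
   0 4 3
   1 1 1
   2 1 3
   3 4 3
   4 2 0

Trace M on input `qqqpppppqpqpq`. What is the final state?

1

0 --q--> 3
3 --q--> 3
3 --q--> 3
3 --p--> 4
4 --p--> 2
2 --p--> 1
1 --p--> 1
1 --p--> 1
1 --q--> 1
1 --p--> 1
1 --q--> 1
1 --p--> 1
1 --q--> 1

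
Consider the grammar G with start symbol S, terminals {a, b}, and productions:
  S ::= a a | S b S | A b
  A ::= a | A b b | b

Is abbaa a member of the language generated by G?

yes

S ⇒ SbS ⇒ AbbS ⇒ abbS ⇒ abbaa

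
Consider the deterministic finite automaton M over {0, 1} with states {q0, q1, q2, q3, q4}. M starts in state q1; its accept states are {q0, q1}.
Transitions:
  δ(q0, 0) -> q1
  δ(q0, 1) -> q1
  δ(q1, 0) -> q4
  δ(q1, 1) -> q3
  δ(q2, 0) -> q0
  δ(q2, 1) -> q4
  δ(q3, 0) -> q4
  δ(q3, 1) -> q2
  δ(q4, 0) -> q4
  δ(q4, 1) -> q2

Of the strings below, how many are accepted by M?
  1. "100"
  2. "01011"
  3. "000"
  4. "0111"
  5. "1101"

"100": rejected
"01011": rejected
"000": rejected
"0111": rejected
"1101": accepted

1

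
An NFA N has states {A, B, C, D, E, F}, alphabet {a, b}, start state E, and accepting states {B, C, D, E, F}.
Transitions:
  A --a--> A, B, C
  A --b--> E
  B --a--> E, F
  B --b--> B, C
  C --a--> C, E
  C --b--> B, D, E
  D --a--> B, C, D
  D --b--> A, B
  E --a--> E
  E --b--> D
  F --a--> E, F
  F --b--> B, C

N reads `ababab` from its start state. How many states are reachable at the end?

5

Start: {E}
read a: {E}
read b: {D}
read a: {B, C, D}
read b: {A, B, C, D, E}
read a: {A, B, C, D, E, F}
read b: {A, B, C, D, E}
Final reachable set {A, B, C, D, E} has 5 states.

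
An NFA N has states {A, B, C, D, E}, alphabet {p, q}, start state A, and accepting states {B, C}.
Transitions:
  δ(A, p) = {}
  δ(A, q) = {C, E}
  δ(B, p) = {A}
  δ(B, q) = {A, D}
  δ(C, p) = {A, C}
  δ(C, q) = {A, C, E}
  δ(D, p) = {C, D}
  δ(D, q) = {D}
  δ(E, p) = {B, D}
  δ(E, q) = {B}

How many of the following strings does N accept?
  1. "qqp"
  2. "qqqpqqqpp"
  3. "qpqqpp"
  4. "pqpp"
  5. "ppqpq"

3

"qqp": accepted
"qqqpqqqpp": accepted
"qpqqpp": accepted
"pqpp": rejected
"ppqpq": rejected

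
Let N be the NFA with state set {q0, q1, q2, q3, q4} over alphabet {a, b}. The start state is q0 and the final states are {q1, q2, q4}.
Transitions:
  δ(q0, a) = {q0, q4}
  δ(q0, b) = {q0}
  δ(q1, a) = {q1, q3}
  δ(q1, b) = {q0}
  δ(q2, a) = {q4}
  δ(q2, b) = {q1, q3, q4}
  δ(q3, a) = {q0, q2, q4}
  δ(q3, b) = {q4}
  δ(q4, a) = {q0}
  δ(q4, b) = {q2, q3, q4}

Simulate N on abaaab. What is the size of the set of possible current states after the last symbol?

Start: {q0}
read a: {q0, q4}
read b: {q0, q2, q3, q4}
read a: {q0, q2, q4}
read a: {q0, q4}
read a: {q0, q4}
read b: {q0, q2, q3, q4}
Final reachable set {q0, q2, q3, q4} has 4 states.

4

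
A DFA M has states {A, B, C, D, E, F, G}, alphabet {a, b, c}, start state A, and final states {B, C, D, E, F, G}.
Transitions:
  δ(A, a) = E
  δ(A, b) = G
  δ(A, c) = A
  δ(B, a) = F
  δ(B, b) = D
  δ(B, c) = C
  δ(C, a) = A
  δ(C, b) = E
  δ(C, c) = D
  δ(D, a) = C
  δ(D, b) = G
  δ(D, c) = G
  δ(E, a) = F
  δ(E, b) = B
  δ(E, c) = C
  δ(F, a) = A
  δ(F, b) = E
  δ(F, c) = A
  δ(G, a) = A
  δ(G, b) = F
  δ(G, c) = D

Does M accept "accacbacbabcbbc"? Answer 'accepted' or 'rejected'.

A --a--> E
E --c--> C
C --c--> D
D --a--> C
C --c--> D
D --b--> G
G --a--> A
A --c--> A
A --b--> G
G --a--> A
A --b--> G
G --c--> D
D --b--> G
G --b--> F
F --c--> A
End in state A, which is not an accepting state.

rejected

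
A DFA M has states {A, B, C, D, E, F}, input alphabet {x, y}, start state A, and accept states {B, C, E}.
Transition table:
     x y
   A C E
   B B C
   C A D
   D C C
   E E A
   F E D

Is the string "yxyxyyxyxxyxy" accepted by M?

A --y--> E
E --x--> E
E --y--> A
A --x--> C
C --y--> D
D --y--> C
C --x--> A
A --y--> E
E --x--> E
E --x--> E
E --y--> A
A --x--> C
C --y--> D
End in state D, which is not an accepting state.

rejected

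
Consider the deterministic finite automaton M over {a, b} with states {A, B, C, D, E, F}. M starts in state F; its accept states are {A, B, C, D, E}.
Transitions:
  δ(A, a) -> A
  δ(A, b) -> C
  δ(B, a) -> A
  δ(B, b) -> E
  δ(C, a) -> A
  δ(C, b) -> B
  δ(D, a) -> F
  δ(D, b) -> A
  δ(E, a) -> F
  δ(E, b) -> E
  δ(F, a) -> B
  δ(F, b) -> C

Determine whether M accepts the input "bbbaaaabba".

accepted

F --b--> C
C --b--> B
B --b--> E
E --a--> F
F --a--> B
B --a--> A
A --a--> A
A --b--> C
C --b--> B
B --a--> A
End in state A, which is an accepting state.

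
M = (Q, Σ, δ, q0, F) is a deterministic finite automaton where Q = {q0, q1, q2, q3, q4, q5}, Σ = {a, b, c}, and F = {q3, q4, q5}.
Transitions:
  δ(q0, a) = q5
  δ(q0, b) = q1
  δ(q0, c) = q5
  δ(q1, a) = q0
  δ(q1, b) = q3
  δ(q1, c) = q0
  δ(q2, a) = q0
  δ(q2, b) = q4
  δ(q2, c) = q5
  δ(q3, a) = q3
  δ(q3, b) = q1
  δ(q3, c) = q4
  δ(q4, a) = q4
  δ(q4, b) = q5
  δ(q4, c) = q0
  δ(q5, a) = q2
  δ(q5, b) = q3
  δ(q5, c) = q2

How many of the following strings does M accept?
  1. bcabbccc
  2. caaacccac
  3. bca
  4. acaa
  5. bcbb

4

bcabbccc: rejected
caaacccac: accepted
bca: accepted
acaa: accepted
bcbb: accepted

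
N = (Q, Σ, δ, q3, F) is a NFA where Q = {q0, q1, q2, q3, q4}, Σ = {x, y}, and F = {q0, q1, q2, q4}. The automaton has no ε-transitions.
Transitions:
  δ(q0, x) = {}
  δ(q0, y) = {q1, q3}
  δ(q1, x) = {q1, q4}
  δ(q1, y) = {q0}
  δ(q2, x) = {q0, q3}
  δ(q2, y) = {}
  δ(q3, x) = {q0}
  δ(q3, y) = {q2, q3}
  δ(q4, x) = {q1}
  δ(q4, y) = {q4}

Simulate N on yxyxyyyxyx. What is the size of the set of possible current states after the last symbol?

4

Start: {q3}
read y: {q2, q3}
read x: {q0, q3}
read y: {q1, q2, q3}
read x: {q0, q1, q3, q4}
read y: {q0, q1, q2, q3, q4}
read y: {q0, q1, q2, q3, q4}
read y: {q0, q1, q2, q3, q4}
read x: {q0, q1, q3, q4}
read y: {q0, q1, q2, q3, q4}
read x: {q0, q1, q3, q4}
Final reachable set {q0, q1, q3, q4} has 4 states.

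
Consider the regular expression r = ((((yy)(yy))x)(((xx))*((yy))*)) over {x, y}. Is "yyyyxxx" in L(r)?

Split as yyyyx·xx: (((yy)(yy))x) matches yyyyx and (((xx))*((yy))*) matches xx.

yes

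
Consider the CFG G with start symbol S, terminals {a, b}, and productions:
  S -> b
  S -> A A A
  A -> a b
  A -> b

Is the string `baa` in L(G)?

no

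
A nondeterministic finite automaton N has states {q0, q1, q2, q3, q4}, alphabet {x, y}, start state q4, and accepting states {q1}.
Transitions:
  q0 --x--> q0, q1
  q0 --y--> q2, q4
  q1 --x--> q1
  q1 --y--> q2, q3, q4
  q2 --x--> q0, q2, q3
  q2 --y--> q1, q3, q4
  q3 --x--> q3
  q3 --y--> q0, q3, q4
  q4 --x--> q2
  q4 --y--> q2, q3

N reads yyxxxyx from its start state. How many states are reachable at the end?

4

Start: {q4}
read y: {q2, q3}
read y: {q0, q1, q3, q4}
read x: {q0, q1, q2, q3}
read x: {q0, q1, q2, q3}
read x: {q0, q1, q2, q3}
read y: {q0, q1, q2, q3, q4}
read x: {q0, q1, q2, q3}
Final reachable set {q0, q1, q2, q3} has 4 states.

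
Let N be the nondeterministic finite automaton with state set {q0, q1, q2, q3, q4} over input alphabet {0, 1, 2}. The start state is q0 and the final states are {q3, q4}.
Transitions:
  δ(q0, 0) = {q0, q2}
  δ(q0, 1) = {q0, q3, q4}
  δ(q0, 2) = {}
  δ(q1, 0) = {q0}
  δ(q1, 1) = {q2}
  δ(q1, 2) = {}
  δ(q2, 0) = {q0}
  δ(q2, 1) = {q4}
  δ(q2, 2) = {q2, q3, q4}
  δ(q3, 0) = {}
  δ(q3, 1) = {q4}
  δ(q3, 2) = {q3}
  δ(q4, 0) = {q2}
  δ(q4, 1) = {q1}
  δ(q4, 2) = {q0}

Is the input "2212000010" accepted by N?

rejected

Start: {q0}
read 2: {}
The reachable set is empty and stays empty for the remaining 9 symbols.
Reachable ∩ accepting = {} — empty.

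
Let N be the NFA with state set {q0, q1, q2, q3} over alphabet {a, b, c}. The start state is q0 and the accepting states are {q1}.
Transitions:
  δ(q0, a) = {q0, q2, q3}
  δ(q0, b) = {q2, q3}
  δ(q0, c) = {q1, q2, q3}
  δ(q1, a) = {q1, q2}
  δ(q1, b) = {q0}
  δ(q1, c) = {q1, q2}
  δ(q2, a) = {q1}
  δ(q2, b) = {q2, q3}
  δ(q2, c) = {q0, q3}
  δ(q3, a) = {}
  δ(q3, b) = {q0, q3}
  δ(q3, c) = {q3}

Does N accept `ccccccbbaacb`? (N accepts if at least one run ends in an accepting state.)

rejected

Start: {q0}
read c: {q1, q2, q3}
read c: {q0, q1, q2, q3}
read c: {q0, q1, q2, q3}
read c: {q0, q1, q2, q3}
read c: {q0, q1, q2, q3}
read c: {q0, q1, q2, q3}
read b: {q0, q2, q3}
read b: {q0, q2, q3}
read a: {q0, q1, q2, q3}
read a: {q0, q1, q2, q3}
read c: {q0, q1, q2, q3}
read b: {q0, q2, q3}
Reachable ∩ accepting = {} — empty.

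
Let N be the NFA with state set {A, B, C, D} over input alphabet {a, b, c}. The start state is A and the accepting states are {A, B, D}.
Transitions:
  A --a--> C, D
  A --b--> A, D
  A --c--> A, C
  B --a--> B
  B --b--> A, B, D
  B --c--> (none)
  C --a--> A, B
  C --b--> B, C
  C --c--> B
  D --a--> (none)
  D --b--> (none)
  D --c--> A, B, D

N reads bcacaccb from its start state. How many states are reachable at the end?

Start: {A}
read b: {A, D}
read c: {A, B, C, D}
read a: {A, B, C, D}
read c: {A, B, C, D}
read a: {A, B, C, D}
read c: {A, B, C, D}
read c: {A, B, C, D}
read b: {A, B, C, D}
Final reachable set {A, B, C, D} has 4 states.

4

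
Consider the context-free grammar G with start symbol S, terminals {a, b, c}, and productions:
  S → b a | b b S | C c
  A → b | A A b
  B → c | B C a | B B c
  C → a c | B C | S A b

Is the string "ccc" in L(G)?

no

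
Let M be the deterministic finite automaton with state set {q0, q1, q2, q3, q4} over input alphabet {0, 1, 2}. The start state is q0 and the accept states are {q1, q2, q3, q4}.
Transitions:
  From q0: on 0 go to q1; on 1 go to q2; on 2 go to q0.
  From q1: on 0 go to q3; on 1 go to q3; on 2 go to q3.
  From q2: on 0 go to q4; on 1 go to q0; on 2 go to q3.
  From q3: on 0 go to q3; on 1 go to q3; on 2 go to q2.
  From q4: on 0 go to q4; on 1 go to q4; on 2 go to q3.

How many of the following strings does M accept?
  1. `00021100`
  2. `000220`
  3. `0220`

`00021100`: accepted
`000220`: accepted
`0220`: accepted

3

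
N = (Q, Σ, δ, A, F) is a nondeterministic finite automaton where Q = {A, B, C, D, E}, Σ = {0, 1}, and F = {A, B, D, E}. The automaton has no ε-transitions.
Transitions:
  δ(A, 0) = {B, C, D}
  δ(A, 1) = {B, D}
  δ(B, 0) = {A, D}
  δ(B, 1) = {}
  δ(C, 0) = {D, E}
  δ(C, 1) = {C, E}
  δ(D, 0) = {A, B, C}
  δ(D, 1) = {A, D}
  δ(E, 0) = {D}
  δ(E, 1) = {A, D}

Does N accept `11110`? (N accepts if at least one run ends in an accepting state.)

Start: {A}
read 1: {B, D}
read 1: {A, D}
read 1: {A, B, D}
read 1: {A, B, D}
read 0: {A, B, C, D}
Reachable ∩ accepting = {A, B, D} — nonempty.

accepted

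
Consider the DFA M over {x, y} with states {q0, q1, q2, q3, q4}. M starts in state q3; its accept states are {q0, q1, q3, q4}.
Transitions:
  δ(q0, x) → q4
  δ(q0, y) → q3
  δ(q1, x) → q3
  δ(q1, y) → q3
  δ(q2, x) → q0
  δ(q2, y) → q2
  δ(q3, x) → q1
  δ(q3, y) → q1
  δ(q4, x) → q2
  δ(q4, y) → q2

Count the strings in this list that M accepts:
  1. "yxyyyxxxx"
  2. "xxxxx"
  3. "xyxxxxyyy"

"yxyyyxxxx": accepted
"xxxxx": accepted
"xyxxxxyyy": accepted

3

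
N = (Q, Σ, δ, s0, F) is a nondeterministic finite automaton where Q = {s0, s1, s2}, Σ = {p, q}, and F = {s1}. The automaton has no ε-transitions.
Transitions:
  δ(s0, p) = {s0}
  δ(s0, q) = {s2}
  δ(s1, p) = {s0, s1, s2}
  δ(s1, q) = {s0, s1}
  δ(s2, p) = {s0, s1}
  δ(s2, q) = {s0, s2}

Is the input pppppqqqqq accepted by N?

rejected

Start: {s0}
read p: {s0}
read p: {s0}
read p: {s0}
read p: {s0}
read p: {s0}
read q: {s2}
read q: {s0, s2}
read q: {s0, s2}
read q: {s0, s2}
read q: {s0, s2}
Reachable ∩ accepting = {} — empty.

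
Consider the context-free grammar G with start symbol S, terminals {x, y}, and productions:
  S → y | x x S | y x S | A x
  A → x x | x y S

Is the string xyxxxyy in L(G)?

no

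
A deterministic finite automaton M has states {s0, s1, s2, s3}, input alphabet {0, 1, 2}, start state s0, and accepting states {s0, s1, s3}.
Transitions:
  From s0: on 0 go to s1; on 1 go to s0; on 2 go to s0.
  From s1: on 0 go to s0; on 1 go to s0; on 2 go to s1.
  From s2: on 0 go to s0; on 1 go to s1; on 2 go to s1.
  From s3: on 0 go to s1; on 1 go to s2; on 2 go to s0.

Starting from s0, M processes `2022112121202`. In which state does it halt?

s1

s0 --2--> s0
s0 --0--> s1
s1 --2--> s1
s1 --2--> s1
s1 --1--> s0
s0 --1--> s0
s0 --2--> s0
s0 --1--> s0
s0 --2--> s0
s0 --1--> s0
s0 --2--> s0
s0 --0--> s1
s1 --2--> s1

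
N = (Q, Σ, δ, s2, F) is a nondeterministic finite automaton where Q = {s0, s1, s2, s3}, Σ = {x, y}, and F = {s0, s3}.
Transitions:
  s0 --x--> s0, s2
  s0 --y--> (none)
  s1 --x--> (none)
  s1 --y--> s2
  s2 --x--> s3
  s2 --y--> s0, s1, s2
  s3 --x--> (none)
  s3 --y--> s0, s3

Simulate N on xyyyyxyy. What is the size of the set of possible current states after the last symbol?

3

Start: {s2}
read x: {s3}
read y: {s0, s3}
read y: {s0, s3}
read y: {s0, s3}
read y: {s0, s3}
read x: {s0, s2}
read y: {s0, s1, s2}
read y: {s0, s1, s2}
Final reachable set {s0, s1, s2} has 3 states.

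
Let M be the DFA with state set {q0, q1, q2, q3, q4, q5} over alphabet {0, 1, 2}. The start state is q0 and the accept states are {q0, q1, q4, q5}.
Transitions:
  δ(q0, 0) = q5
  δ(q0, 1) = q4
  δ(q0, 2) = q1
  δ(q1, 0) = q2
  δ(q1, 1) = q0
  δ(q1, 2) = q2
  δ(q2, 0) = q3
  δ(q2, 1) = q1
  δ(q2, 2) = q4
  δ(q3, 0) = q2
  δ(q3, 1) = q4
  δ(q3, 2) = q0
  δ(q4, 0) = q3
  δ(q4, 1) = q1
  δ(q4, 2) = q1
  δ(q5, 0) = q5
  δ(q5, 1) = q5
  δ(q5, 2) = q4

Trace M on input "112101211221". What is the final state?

q0 --1--> q4
q4 --1--> q1
q1 --2--> q2
q2 --1--> q1
q1 --0--> q2
q2 --1--> q1
q1 --2--> q2
q2 --1--> q1
q1 --1--> q0
q0 --2--> q1
q1 --2--> q2
q2 --1--> q1

q1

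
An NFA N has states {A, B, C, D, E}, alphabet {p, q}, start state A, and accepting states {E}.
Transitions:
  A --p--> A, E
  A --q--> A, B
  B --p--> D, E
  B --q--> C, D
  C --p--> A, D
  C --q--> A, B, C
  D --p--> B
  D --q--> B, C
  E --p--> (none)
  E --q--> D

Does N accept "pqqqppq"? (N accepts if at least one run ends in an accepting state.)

Start: {A}
read p: {A, E}
read q: {A, B, D}
read q: {A, B, C, D}
read q: {A, B, C, D}
read p: {A, B, D, E}
read p: {A, B, D, E}
read q: {A, B, C, D}
Reachable ∩ accepting = {} — empty.

rejected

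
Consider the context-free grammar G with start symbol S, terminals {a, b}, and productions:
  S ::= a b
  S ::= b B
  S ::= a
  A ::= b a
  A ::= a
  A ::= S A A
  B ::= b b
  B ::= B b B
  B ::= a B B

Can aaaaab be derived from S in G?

no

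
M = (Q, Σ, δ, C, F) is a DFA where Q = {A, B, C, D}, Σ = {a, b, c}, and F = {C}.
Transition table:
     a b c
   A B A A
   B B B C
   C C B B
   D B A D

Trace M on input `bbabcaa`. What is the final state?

C --b--> B
B --b--> B
B --a--> B
B --b--> B
B --c--> C
C --a--> C
C --a--> C

C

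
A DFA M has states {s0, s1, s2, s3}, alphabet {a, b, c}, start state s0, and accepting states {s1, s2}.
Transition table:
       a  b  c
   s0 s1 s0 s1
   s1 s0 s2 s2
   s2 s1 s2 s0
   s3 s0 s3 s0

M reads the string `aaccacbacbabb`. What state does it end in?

s0 --a--> s1
s1 --a--> s0
s0 --c--> s1
s1 --c--> s2
s2 --a--> s1
s1 --c--> s2
s2 --b--> s2
s2 --a--> s1
s1 --c--> s2
s2 --b--> s2
s2 --a--> s1
s1 --b--> s2
s2 --b--> s2

s2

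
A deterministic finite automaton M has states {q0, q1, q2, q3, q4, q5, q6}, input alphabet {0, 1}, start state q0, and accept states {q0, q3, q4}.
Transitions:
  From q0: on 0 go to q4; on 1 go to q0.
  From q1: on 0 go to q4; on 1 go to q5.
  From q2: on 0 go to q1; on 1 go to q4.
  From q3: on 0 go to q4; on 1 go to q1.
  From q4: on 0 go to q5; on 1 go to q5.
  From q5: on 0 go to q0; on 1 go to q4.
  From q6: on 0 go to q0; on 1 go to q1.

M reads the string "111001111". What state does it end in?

q5

q0 --1--> q0
q0 --1--> q0
q0 --1--> q0
q0 --0--> q4
q4 --0--> q5
q5 --1--> q4
q4 --1--> q5
q5 --1--> q4
q4 --1--> q5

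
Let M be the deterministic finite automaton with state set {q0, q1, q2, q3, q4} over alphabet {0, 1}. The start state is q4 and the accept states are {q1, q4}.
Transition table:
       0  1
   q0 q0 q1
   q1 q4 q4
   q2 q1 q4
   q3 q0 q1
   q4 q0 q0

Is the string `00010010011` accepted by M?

accepted

q4 --0--> q0
q0 --0--> q0
q0 --0--> q0
q0 --1--> q1
q1 --0--> q4
q4 --0--> q0
q0 --1--> q1
q1 --0--> q4
q4 --0--> q0
q0 --1--> q1
q1 --1--> q4
End in state q4, which is an accepting state.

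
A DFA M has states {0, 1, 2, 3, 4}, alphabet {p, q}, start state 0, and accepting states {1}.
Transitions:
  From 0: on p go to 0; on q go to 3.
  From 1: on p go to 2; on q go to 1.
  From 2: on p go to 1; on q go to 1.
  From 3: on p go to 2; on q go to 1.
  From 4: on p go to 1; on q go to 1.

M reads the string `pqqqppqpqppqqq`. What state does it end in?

0 --p--> 0
0 --q--> 3
3 --q--> 1
1 --q--> 1
1 --p--> 2
2 --p--> 1
1 --q--> 1
1 --p--> 2
2 --q--> 1
1 --p--> 2
2 --p--> 1
1 --q--> 1
1 --q--> 1
1 --q--> 1

1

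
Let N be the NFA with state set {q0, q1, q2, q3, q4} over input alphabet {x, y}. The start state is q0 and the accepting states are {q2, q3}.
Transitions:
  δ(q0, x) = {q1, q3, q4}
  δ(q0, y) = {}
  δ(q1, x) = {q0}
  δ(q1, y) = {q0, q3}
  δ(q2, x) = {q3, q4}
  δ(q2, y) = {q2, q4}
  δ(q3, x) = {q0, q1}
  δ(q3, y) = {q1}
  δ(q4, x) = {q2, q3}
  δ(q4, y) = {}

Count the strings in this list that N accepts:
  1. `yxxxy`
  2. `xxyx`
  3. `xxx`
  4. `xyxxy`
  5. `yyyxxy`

`yxxxy`: rejected
`xxyx`: accepted
`xxx`: accepted
`xyxxy`: accepted
`yyyxxy`: rejected

3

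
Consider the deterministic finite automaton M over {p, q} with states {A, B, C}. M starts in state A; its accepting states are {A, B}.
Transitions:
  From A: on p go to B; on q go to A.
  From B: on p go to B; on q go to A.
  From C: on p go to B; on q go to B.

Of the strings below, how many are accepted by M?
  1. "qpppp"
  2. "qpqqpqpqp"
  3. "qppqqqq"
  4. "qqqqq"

4

"qpppp": accepted
"qpqqpqpqp": accepted
"qppqqqq": accepted
"qqqqq": accepted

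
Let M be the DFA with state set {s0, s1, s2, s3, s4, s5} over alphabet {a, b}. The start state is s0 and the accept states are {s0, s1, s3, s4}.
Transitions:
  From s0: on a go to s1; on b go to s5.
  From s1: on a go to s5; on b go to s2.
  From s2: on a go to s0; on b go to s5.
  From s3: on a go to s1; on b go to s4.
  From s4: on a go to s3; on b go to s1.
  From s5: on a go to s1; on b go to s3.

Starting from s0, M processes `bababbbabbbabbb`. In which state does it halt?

s4

s0 --b--> s5
s5 --a--> s1
s1 --b--> s2
s2 --a--> s0
s0 --b--> s5
s5 --b--> s3
s3 --b--> s4
s4 --a--> s3
s3 --b--> s4
s4 --b--> s1
s1 --b--> s2
s2 --a--> s0
s0 --b--> s5
s5 --b--> s3
s3 --b--> s4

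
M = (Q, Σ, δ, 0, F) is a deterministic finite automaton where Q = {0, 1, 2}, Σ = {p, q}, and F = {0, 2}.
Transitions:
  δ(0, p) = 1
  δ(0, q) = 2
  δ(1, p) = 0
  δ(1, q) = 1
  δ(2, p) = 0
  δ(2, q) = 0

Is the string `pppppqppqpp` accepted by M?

0 --p--> 1
1 --p--> 0
0 --p--> 1
1 --p--> 0
0 --p--> 1
1 --q--> 1
1 --p--> 0
0 --p--> 1
1 --q--> 1
1 --p--> 0
0 --p--> 1
End in state 1, which is not an accepting state.

rejected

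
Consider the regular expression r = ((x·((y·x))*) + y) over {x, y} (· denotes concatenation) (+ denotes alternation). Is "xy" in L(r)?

Neither (x·((y·x))*) nor y matches xy.

no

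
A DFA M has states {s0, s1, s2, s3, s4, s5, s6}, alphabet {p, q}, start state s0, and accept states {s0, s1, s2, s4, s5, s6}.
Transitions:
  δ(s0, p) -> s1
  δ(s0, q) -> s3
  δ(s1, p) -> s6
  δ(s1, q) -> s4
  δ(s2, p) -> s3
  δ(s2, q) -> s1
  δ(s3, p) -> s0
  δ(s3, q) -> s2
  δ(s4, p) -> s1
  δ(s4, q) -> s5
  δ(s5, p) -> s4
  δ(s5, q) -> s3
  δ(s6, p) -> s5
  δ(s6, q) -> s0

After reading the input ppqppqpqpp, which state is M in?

s6

s0 --p--> s1
s1 --p--> s6
s6 --q--> s0
s0 --p--> s1
s1 --p--> s6
s6 --q--> s0
s0 --p--> s1
s1 --q--> s4
s4 --p--> s1
s1 --p--> s6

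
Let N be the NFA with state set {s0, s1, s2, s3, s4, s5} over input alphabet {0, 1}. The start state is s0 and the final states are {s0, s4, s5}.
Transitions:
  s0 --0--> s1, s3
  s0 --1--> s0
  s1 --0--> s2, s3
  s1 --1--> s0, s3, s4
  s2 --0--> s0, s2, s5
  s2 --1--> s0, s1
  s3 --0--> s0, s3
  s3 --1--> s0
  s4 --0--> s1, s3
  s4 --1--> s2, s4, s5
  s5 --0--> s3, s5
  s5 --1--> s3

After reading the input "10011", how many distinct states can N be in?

3

Start: {s0}
read 1: {s0}
read 0: {s1, s3}
read 0: {s0, s2, s3}
read 1: {s0, s1}
read 1: {s0, s3, s4}
Final reachable set {s0, s3, s4} has 3 states.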